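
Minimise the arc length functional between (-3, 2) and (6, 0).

Arc-length functional: J[y] = ∫ sqrt(1 + (y')^2) dx.
Lagrangian L = sqrt(1 + (y')^2) has no explicit y dependence, so ∂L/∂y = 0 and the Euler-Lagrange equation gives
    d/dx( y' / sqrt(1 + (y')^2) ) = 0  ⇒  y' / sqrt(1 + (y')^2) = const.
Hence y' is constant, so y(x) is affine.
Fitting the endpoints (-3, 2) and (6, 0):
    slope m = (0 − 2) / (6 − (-3)) = -2/9,
    intercept c = 2 − m·(-3) = 4/3.
Extremal: y(x) = (-2/9) x + 4/3.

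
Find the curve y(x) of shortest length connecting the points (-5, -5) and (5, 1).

Arc-length functional: J[y] = ∫ sqrt(1 + (y')^2) dx.
Lagrangian L = sqrt(1 + (y')^2) has no explicit y dependence, so ∂L/∂y = 0 and the Euler-Lagrange equation gives
    d/dx( y' / sqrt(1 + (y')^2) ) = 0  ⇒  y' / sqrt(1 + (y')^2) = const.
Hence y' is constant, so y(x) is affine.
Fitting the endpoints (-5, -5) and (5, 1):
    slope m = (1 − (-5)) / (5 − (-5)) = 3/5,
    intercept c = (-5) − m·(-5) = -2.
Extremal: y(x) = (3/5) x - 2.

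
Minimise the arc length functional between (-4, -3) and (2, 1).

Arc-length functional: J[y] = ∫ sqrt(1 + (y')^2) dx.
Lagrangian L = sqrt(1 + (y')^2) has no explicit y dependence, so ∂L/∂y = 0 and the Euler-Lagrange equation gives
    d/dx( y' / sqrt(1 + (y')^2) ) = 0  ⇒  y' / sqrt(1 + (y')^2) = const.
Hence y' is constant, so y(x) is affine.
Fitting the endpoints (-4, -3) and (2, 1):
    slope m = (1 − (-3)) / (2 − (-4)) = 2/3,
    intercept c = (-3) − m·(-4) = -1/3.
Extremal: y(x) = (2/3) x - 1/3.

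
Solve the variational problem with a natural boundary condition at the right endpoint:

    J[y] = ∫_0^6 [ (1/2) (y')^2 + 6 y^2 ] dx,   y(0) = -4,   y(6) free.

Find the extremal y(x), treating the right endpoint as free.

The Lagrangian L = (1/2) (y')^2 + 6 y^2 gives
    ∂L/∂y = 12 y,   ∂L/∂y' = y'.
Euler-Lagrange: y'' − 12 y = 0.
With k = sqrt(12), the general solution is
    y(x) = A cosh(sqrt(12) x) + B sinh(sqrt(12) x).
Fixed left endpoint y(0) = -4 ⇒ A = -4.
The right endpoint x = 6 is free, so the natural (transversality) condition is ∂L/∂y' |_{x=6} = 0, i.e. y'(6) = 0.
Compute y'(x) = A k sinh(k x) + B k cosh(k x), so
    y'(6) = A k sinh(k·6) + B k cosh(k·6) = 0
    ⇒ B = −A tanh(k·6) = 4 tanh(sqrt(12)·6).
Therefore the extremal is
    y(x) = −4 cosh(sqrt(12) x) + 4 tanh(sqrt(12)·6) sinh(sqrt(12) x).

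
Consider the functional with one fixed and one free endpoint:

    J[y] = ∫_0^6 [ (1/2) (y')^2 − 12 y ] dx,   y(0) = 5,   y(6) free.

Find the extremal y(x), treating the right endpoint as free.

The Lagrangian L = (1/2) (y')^2 − 12 y gives
    ∂L/∂y = −12,   ∂L/∂y' = y'.
Euler-Lagrange: d/dx(y') − (−12) = 0, i.e. y'' + 12 = 0, so
    y(x) = −(12/2) x^2 + C1 x + C2.
Fixed left endpoint y(0) = 5 ⇒ C2 = 5.
The right endpoint x = 6 is free, so the natural (transversality) condition is ∂L/∂y' |_{x=6} = 0, i.e. y'(6) = 0.
Compute y'(x) = −12 x + C1, so y'(6) = −72 + C1 = 0 ⇒ C1 = 72.
Therefore the extremal is
    y(x) = −6 x^2 + 72 x + 5.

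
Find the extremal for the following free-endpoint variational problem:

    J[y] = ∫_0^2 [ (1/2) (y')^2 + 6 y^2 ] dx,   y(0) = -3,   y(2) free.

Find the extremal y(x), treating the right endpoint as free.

The Lagrangian L = (1/2) (y')^2 + 6 y^2 gives
    ∂L/∂y = 12 y,   ∂L/∂y' = y'.
Euler-Lagrange: y'' − 12 y = 0.
With k = sqrt(12), the general solution is
    y(x) = A cosh(sqrt(12) x) + B sinh(sqrt(12) x).
Fixed left endpoint y(0) = -3 ⇒ A = -3.
The right endpoint x = 2 is free, so the natural (transversality) condition is ∂L/∂y' |_{x=2} = 0, i.e. y'(2) = 0.
Compute y'(x) = A k sinh(k x) + B k cosh(k x), so
    y'(2) = A k sinh(k·2) + B k cosh(k·2) = 0
    ⇒ B = −A tanh(k·2) = 3 tanh(sqrt(12)·2).
Therefore the extremal is
    y(x) = −3 cosh(sqrt(12) x) + 3 tanh(sqrt(12)·2) sinh(sqrt(12) x).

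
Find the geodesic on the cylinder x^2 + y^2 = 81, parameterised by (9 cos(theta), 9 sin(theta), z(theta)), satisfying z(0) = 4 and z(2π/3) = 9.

Parameterise the cylinder of radius R = 9 as
    r(θ) = (9 cos θ, 9 sin θ, z(θ)).
The arc-length element is
    ds = sqrt(81 + (dz/dθ)^2) dθ,
so the Lagrangian is L = sqrt(81 + z'^2).
L depends on z' only, not on z or θ, so ∂L/∂z = 0 and
    ∂L/∂z' = z' / sqrt(81 + z'^2).
The Euler-Lagrange equation gives
    d/dθ( z' / sqrt(81 + z'^2) ) = 0,
so z' is constant. Integrating once:
    z(θ) = a θ + b,
a helix on the cylinder (a straight line when the cylinder is unrolled). The constants a, b are determined by the endpoint conditions.
With endpoint conditions z(0) = 4 and z(2π/3) = 9: from z(0) = b we get b = 4, and a·2π/3 + 4 = 9 gives a = 15/(2π), so
    z(θ) = (15/(2π)) θ + 4.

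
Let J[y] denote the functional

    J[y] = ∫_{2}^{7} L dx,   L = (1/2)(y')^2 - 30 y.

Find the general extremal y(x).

The Lagrangian is L = (1/2)(y')^2 - 30 y.
∂L/∂y = -30.
∂L/∂y' = y'.
The Euler-Lagrange equation d/dx(∂L/∂y') − ∂L/∂y = 0 becomes:
    y'' + 30 = 0
General solution: y(x) = -15 x^2 + A x + B, where A and B are arbitrary constants fixed by the endpoint conditions.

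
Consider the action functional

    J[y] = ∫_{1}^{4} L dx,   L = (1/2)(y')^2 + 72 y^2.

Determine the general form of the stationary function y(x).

The Lagrangian is L = (1/2)(y')^2 + 72 y^2.
∂L/∂y = 144y.
∂L/∂y' = y'.
The Euler-Lagrange equation d/dx(∂L/∂y') − ∂L/∂y = 0 becomes:
    y'' - 144 y = 0
General solution: y(x) = A e^(12x) + B e^(-12x), where A and B are arbitrary constants fixed by the endpoint conditions.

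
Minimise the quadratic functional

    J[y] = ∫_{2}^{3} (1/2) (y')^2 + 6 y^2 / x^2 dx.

The Lagrangian is L = (1/2) (y')^2 + 6 y^2 / x^2.
Compute ∂L/∂y = 12y/x^2, ∂L/∂y' = y'.
The Euler-Lagrange equation d/dx(∂L/∂y') − ∂L/∂y = 0 reduces to
    y'' − 12/x^2 · y = 0  (x > 0).
Its general solution is
    y(x) = A x^4 + B x^(-3),
with A, B fixed by the endpoint conditions.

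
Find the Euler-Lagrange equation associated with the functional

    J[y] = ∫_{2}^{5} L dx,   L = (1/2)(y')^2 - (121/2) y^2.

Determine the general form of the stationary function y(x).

The Lagrangian is L = (1/2)(y')^2 - (121/2) y^2.
∂L/∂y = -121y.
∂L/∂y' = y'.
The Euler-Lagrange equation d/dx(∂L/∂y') − ∂L/∂y = 0 becomes:
    y'' + 121 y = 0
General solution: y(x) = A sin(11x) + B cos(11x), where A and B are arbitrary constants fixed by the endpoint conditions.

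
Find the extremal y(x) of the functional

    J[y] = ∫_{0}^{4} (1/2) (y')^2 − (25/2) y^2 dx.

The Lagrangian is L = (1/2) (y')^2 − (25/2) y^2.
Compute ∂L/∂y = -25y, ∂L/∂y' = y'.
The Euler-Lagrange equation d/dx(∂L/∂y') − ∂L/∂y = 0 reduces to
    y'' + 25 y = 0.
Its general solution is
    y(x) = A sin(5x) + B cos(5x),
with A, B fixed by the endpoint conditions.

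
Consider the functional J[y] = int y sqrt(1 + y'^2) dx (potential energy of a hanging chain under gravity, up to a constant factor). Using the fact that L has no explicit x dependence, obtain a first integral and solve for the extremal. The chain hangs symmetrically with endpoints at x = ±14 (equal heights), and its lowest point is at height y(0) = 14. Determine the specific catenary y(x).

The Lagrangian L(y, y') = y sqrt(1 + y'^2) has no explicit x dependence, so the Beltrami identity applies:
    L − y' ∂L/∂y' = C.
Compute ∂L/∂y' = y · y' / sqrt(1 + y'^2). Then
    L − y' ∂L/∂y'
    = y sqrt(1 + y'^2) − y · y'^2 / sqrt(1 + y'^2)
    = y (1 + y'^2 − y'^2) / sqrt(1 + y'^2)
    = y / sqrt(1 + y'^2) = C.
Squaring gives y^2 = C^2 (1 + y'^2), i.e.
    y'^2 = y^2 / C^2 − 1.
Separating variables,
    dy / sqrt(y^2 − C^2) = dx / C,
and integrating gives arccosh(y / C) = (x − a)/C, so
    y(x) = C cosh((x − a)/C),
the catenary. The constants C and a are fixed by the two endpoint conditions (and, for the hanging-chain problem, the length constraint selects C).
Now fit the given data. The endpoints x = ±14 are symmetric at equal height, so the catenary is even about its minimum: a = 0 and y(x) = C cosh(x/C). The lowest point is y(0) = C cosh(0) = C, and we are told y(0) = 14, so C = 14. Therefore
    y(x) = 14 cosh(x/14),
and at the endpoints
    y(±14) = 14 cosh(14/14).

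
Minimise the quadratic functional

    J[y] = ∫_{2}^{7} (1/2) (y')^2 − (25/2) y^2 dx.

The Lagrangian is L = (1/2) (y')^2 − (25/2) y^2.
Compute ∂L/∂y = -25y, ∂L/∂y' = y'.
The Euler-Lagrange equation d/dx(∂L/∂y') − ∂L/∂y = 0 reduces to
    y'' + 25 y = 0.
Its general solution is
    y(x) = A sin(5x) + B cos(5x),
with A, B fixed by the endpoint conditions.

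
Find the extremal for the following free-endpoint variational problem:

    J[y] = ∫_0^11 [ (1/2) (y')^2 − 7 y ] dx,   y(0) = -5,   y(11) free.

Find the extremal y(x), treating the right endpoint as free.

The Lagrangian L = (1/2) (y')^2 − 7 y gives
    ∂L/∂y = −7,   ∂L/∂y' = y'.
Euler-Lagrange: d/dx(y') − (−7) = 0, i.e. y'' + 7 = 0, so
    y(x) = −(7/2) x^2 + C1 x + C2.
Fixed left endpoint y(0) = -5 ⇒ C2 = -5.
The right endpoint x = 11 is free, so the natural (transversality) condition is ∂L/∂y' |_{x=11} = 0, i.e. y'(11) = 0.
Compute y'(x) = −7 x + C1, so y'(11) = −77 + C1 = 0 ⇒ C1 = 77.
Therefore the extremal is
    y(x) = −(7/2) x^2 + 77 x − 5.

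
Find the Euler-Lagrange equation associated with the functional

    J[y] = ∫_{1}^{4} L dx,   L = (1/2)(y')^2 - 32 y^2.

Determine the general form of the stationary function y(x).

The Lagrangian is L = (1/2)(y')^2 - 32 y^2.
∂L/∂y = -64y.
∂L/∂y' = y'.
The Euler-Lagrange equation d/dx(∂L/∂y') − ∂L/∂y = 0 becomes:
    y'' + 64 y = 0
General solution: y(x) = A sin(8x) + B cos(8x), where A and B are arbitrary constants fixed by the endpoint conditions.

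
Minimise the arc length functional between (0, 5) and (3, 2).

Arc-length functional: J[y] = ∫ sqrt(1 + (y')^2) dx.
Lagrangian L = sqrt(1 + (y')^2) has no explicit y dependence, so ∂L/∂y = 0 and the Euler-Lagrange equation gives
    d/dx( y' / sqrt(1 + (y')^2) ) = 0  ⇒  y' / sqrt(1 + (y')^2) = const.
Hence y' is constant, so y(x) is affine.
Fitting the endpoints (0, 5) and (3, 2):
    slope m = (2 − 5) / (3 − 0) = -1,
    intercept c = 5 − m·0 = 5.
Extremal: y(x) = -x + 5.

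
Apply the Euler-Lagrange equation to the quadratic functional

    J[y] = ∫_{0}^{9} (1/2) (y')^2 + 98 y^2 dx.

The Lagrangian is L = (1/2) (y')^2 + 98 y^2.
Compute ∂L/∂y = 196y, ∂L/∂y' = y'.
The Euler-Lagrange equation d/dx(∂L/∂y') − ∂L/∂y = 0 reduces to
    y'' − 196 y = 0.
Its general solution is
    y(x) = A e^(14x) + B e^(−14x),
with A, B fixed by the endpoint conditions.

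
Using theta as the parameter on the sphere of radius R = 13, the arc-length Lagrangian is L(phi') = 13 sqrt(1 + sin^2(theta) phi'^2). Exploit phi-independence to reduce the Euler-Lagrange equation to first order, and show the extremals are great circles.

On the sphere of radius R = 13 with spherical coordinates (θ, φ), the induced metric is
    ds^2 = 169(dθ^2 + sin^2(θ) dφ^2).
Parameterise by θ; the arc-length functional is
    J[φ] = ∫ 13 sqrt(1 + sin^2(θ) (dφ/dθ)^2) dθ,
so L = 13 sqrt(1 + sin^2(θ) φ'^2). Compute
    ∂L/∂φ = 0  (L has no explicit φ dependence),
    ∂L/∂φ' = 13 sin^2(θ) φ' / sqrt(1 + sin^2(θ) φ'^2).
Since ∂L/∂φ = 0, the Euler-Lagrange equation
    d/dθ(∂L/∂φ') − ∂L/∂φ = 0
reduces to d/dθ(∂L/∂φ') = 0, i.e. the momentum conjugate to φ is conserved:
    13 sin^2(θ) φ' / sqrt(1 + sin^2(θ) φ'^2) = C.
The overall factor of 13 is constant, so dividing through gives Clairaut's relation sin^2(θ) φ' / sqrt(1 + sin^2(θ) φ'^2) = C' (with C' = C/13). Solving for φ' and integrating gives the great-circle family
    cot(θ) = A cos(φ − φ_0),
i.e. the intersection of the sphere with a plane through the origin. The two constants A and φ_0 (equivalently C and one phase) are fixed by the two endpoint conditions.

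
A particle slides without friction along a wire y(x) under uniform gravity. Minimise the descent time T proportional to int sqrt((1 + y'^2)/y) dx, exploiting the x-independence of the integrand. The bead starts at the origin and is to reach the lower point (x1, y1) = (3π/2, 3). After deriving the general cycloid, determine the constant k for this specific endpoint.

The Lagrangian L = sqrt((1 + y'^2) / y) has no explicit x dependence, so the Beltrami identity applies:
    L − y' ∂L/∂y' = C.
Compute ∂L/∂y' = y' / sqrt(y (1 + y'^2)).
Substitute:
    sqrt((1 + y'^2)/y) − y'·y' / sqrt(y (1 + y'^2))
    = (1 + y'^2) / sqrt(y (1 + y'^2)) − y'^2 / sqrt(y (1 + y'^2))
    = 1 / sqrt(y (1 + y'^2)) = C.
Squaring and rearranging gives the first integral
    y (1 + y'^2) = 1/C^2 =: k   (constant).
Solving this first-order ODE by the substitution
    y = (k/2)(1 − cos θ)
yields the cycloid parameterisation
    x(θ) = (k/2)(θ − sin θ),   y(θ) = (k/2)(1 − cos θ).
The constant k is fixed by the endpoint condition.
Now fit the given lower endpoint (x1, y1) = (3π/2, 3). At the bottom of the first arch (θ = π), the parametric equations give
    y(π) = (k/2)(1 − cos π) = k,
    x(π) = (k/2)(π − sin π) = kπ/2.
Matching y(π) = 3 gives k = 3, consistent with x(π) = 3π/2. Therefore the specific cycloid is
    x(θ) = (3/2)(θ − sin θ),   y(θ) = (3/2)(1 − cos θ).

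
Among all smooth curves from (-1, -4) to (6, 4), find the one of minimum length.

Arc-length functional: J[y] = ∫ sqrt(1 + (y')^2) dx.
Lagrangian L = sqrt(1 + (y')^2) has no explicit y dependence, so ∂L/∂y = 0 and the Euler-Lagrange equation gives
    d/dx( y' / sqrt(1 + (y')^2) ) = 0  ⇒  y' / sqrt(1 + (y')^2) = const.
Hence y' is constant, so y(x) is affine.
Fitting the endpoints (-1, -4) and (6, 4):
    slope m = (4 − (-4)) / (6 − (-1)) = 8/7,
    intercept c = (-4) − m·(-1) = -20/7.
Extremal: y(x) = (8/7) x - 20/7.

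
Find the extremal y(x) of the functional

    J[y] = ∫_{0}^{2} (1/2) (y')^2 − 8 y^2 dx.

The Lagrangian is L = (1/2) (y')^2 − 8 y^2.
Compute ∂L/∂y = -16y, ∂L/∂y' = y'.
The Euler-Lagrange equation d/dx(∂L/∂y') − ∂L/∂y = 0 reduces to
    y'' + 16 y = 0.
Its general solution is
    y(x) = A sin(4x) + B cos(4x),
with A, B fixed by the endpoint conditions.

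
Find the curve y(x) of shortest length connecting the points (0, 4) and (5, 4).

Arc-length functional: J[y] = ∫ sqrt(1 + (y')^2) dx.
Lagrangian L = sqrt(1 + (y')^2) has no explicit y dependence, so ∂L/∂y = 0 and the Euler-Lagrange equation gives
    d/dx( y' / sqrt(1 + (y')^2) ) = 0  ⇒  y' / sqrt(1 + (y')^2) = const.
Hence y' is constant, so y(x) is affine.
Fitting the endpoints (0, 4) and (5, 4):
    slope m = (4 − 4) / (5 − 0) = 0,
    intercept c = 4 − m·0 = 4.
Extremal: y(x) = 4.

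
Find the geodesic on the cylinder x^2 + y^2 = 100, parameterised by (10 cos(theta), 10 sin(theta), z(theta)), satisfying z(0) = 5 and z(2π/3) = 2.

Parameterise the cylinder of radius R = 10 as
    r(θ) = (10 cos θ, 10 sin θ, z(θ)).
The arc-length element is
    ds = sqrt(100 + (dz/dθ)^2) dθ,
so the Lagrangian is L = sqrt(100 + z'^2).
L depends on z' only, not on z or θ, so ∂L/∂z = 0 and
    ∂L/∂z' = z' / sqrt(100 + z'^2).
The Euler-Lagrange equation gives
    d/dθ( z' / sqrt(100 + z'^2) ) = 0,
so z' is constant. Integrating once:
    z(θ) = a θ + b,
a helix on the cylinder (a straight line when the cylinder is unrolled). The constants a, b are determined by the endpoint conditions.
With endpoint conditions z(0) = 5 and z(2π/3) = 2: from z(0) = b we get b = 5, and a·2π/3 + 5 = 2 gives a = -9/(2π), so
    z(θ) = (-9/(2π)) θ + 5.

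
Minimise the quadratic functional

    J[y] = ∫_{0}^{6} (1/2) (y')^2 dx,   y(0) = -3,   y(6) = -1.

The Lagrangian is L = (1/2) (y')^2.
Compute ∂L/∂y = 0, ∂L/∂y' = y'.
The Euler-Lagrange equation d/dx(∂L/∂y') − ∂L/∂y = 0 reduces to
    y'' = 0.
Its general solution is
    y(x) = A x + B,
with A, B fixed by the endpoint conditions.
Applying the endpoint conditions y(0) = -3 and y(6) = -1: solve A·0 + B = -3 and A·6 + B = -1. Subtracting gives A(6 − 0) = -1 − -3, so A = 1/3, and B = -3 − A·0 = -3. Therefore
    y(x) = (1/3) x - 3.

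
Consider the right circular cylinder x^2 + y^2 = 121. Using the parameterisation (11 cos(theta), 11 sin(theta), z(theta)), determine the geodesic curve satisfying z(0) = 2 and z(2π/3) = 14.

Parameterise the cylinder of radius R = 11 as
    r(θ) = (11 cos θ, 11 sin θ, z(θ)).
The arc-length element is
    ds = sqrt(121 + (dz/dθ)^2) dθ,
so the Lagrangian is L = sqrt(121 + z'^2).
L depends on z' only, not on z or θ, so ∂L/∂z = 0 and
    ∂L/∂z' = z' / sqrt(121 + z'^2).
The Euler-Lagrange equation gives
    d/dθ( z' / sqrt(121 + z'^2) ) = 0,
so z' is constant. Integrating once:
    z(θ) = a θ + b,
a helix on the cylinder (a straight line when the cylinder is unrolled). The constants a, b are determined by the endpoint conditions.
With endpoint conditions z(0) = 2 and z(2π/3) = 14: from z(0) = b we get b = 2, and a·2π/3 + 2 = 14 gives a = 18/π, so
    z(θ) = (18/π) θ + 2.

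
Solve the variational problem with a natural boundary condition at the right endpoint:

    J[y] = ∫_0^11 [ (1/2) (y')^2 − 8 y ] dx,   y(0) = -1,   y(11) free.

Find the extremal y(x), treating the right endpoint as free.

The Lagrangian L = (1/2) (y')^2 − 8 y gives
    ∂L/∂y = −8,   ∂L/∂y' = y'.
Euler-Lagrange: d/dx(y') − (−8) = 0, i.e. y'' + 8 = 0, so
    y(x) = −(8/2) x^2 + C1 x + C2.
Fixed left endpoint y(0) = -1 ⇒ C2 = -1.
The right endpoint x = 11 is free, so the natural (transversality) condition is ∂L/∂y' |_{x=11} = 0, i.e. y'(11) = 0.
Compute y'(x) = −8 x + C1, so y'(11) = −88 + C1 = 0 ⇒ C1 = 88.
Therefore the extremal is
    y(x) = −4 x^2 + 88 x − 1.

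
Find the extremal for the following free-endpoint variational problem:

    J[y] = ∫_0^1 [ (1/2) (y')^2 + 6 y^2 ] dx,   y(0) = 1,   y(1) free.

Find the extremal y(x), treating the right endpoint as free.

The Lagrangian L = (1/2) (y')^2 + 6 y^2 gives
    ∂L/∂y = 12 y,   ∂L/∂y' = y'.
Euler-Lagrange: y'' − 12 y = 0.
With k = sqrt(12), the general solution is
    y(x) = A cosh(sqrt(12) x) + B sinh(sqrt(12) x).
Fixed left endpoint y(0) = 1 ⇒ A = 1.
The right endpoint x = 1 is free, so the natural (transversality) condition is ∂L/∂y' |_{x=1} = 0, i.e. y'(1) = 0.
Compute y'(x) = A k sinh(k x) + B k cosh(k x), so
    y'(1) = A k sinh(k·1) + B k cosh(k·1) = 0
    ⇒ B = −A tanh(k·1) = − tanh(sqrt(12)·1).
Therefore the extremal is
    y(x) = cosh(sqrt(12) x) − tanh(sqrt(12)·1) sinh(sqrt(12) x).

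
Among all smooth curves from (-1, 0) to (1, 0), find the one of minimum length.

Arc-length functional: J[y] = ∫ sqrt(1 + (y')^2) dx.
Lagrangian L = sqrt(1 + (y')^2) has no explicit y dependence, so ∂L/∂y = 0 and the Euler-Lagrange equation gives
    d/dx( y' / sqrt(1 + (y')^2) ) = 0  ⇒  y' / sqrt(1 + (y')^2) = const.
Hence y' is constant, so y(x) is affine.
Fitting the endpoints (-1, 0) and (1, 0):
    slope m = (0 − 0) / (1 − (-1)) = 0,
    intercept c = 0 − m·(-1) = 0.
Extremal: y(x) = 0.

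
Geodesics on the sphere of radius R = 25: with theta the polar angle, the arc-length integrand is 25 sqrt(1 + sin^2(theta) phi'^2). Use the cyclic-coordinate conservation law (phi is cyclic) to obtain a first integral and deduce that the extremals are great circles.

On the sphere of radius R = 25 with spherical coordinates (θ, φ), the induced metric is
    ds^2 = 625(dθ^2 + sin^2(θ) dφ^2).
Parameterise by θ; the arc-length functional is
    J[φ] = ∫ 25 sqrt(1 + sin^2(θ) (dφ/dθ)^2) dθ,
so L = 25 sqrt(1 + sin^2(θ) φ'^2). Compute
    ∂L/∂φ = 0  (L has no explicit φ dependence),
    ∂L/∂φ' = 25 sin^2(θ) φ' / sqrt(1 + sin^2(θ) φ'^2).
Since ∂L/∂φ = 0, the Euler-Lagrange equation
    d/dθ(∂L/∂φ') − ∂L/∂φ = 0
reduces to d/dθ(∂L/∂φ') = 0, i.e. the momentum conjugate to φ is conserved:
    25 sin^2(θ) φ' / sqrt(1 + sin^2(θ) φ'^2) = C.
The overall factor of 25 is constant, so dividing through gives Clairaut's relation sin^2(θ) φ' / sqrt(1 + sin^2(θ) φ'^2) = C' (with C' = C/25). Solving for φ' and integrating gives the great-circle family
    cot(θ) = A cos(φ − φ_0),
i.e. the intersection of the sphere with a plane through the origin. The two constants A and φ_0 (equivalently C and one phase) are fixed by the two endpoint conditions.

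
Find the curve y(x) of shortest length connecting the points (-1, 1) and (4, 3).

Arc-length functional: J[y] = ∫ sqrt(1 + (y')^2) dx.
Lagrangian L = sqrt(1 + (y')^2) has no explicit y dependence, so ∂L/∂y = 0 and the Euler-Lagrange equation gives
    d/dx( y' / sqrt(1 + (y')^2) ) = 0  ⇒  y' / sqrt(1 + (y')^2) = const.
Hence y' is constant, so y(x) is affine.
Fitting the endpoints (-1, 1) and (4, 3):
    slope m = (3 − 1) / (4 − (-1)) = 2/5,
    intercept c = 1 − m·(-1) = 7/5.
Extremal: y(x) = (2/5) x + 7/5.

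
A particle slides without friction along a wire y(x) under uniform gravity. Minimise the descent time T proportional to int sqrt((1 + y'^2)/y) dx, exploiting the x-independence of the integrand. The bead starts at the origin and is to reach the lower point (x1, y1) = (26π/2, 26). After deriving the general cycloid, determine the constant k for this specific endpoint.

The Lagrangian L = sqrt((1 + y'^2) / y) has no explicit x dependence, so the Beltrami identity applies:
    L − y' ∂L/∂y' = C.
Compute ∂L/∂y' = y' / sqrt(y (1 + y'^2)).
Substitute:
    sqrt((1 + y'^2)/y) − y'·y' / sqrt(y (1 + y'^2))
    = (1 + y'^2) / sqrt(y (1 + y'^2)) − y'^2 / sqrt(y (1 + y'^2))
    = 1 / sqrt(y (1 + y'^2)) = C.
Squaring and rearranging gives the first integral
    y (1 + y'^2) = 1/C^2 =: k   (constant).
Solving this first-order ODE by the substitution
    y = (k/2)(1 − cos θ)
yields the cycloid parameterisation
    x(θ) = (k/2)(θ − sin θ),   y(θ) = (k/2)(1 − cos θ).
The constant k is fixed by the endpoint condition.
Now fit the given lower endpoint (x1, y1) = (26π/2, 26). At the bottom of the first arch (θ = π), the parametric equations give
    y(π) = (k/2)(1 − cos π) = k,
    x(π) = (k/2)(π − sin π) = kπ/2.
Matching y(π) = 26 gives k = 26, consistent with x(π) = 26π/2. Therefore the specific cycloid is
    x(θ) = (26/2)(θ − sin θ),   y(θ) = (26/2)(1 − cos θ).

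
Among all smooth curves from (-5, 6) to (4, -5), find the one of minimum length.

Arc-length functional: J[y] = ∫ sqrt(1 + (y')^2) dx.
Lagrangian L = sqrt(1 + (y')^2) has no explicit y dependence, so ∂L/∂y = 0 and the Euler-Lagrange equation gives
    d/dx( y' / sqrt(1 + (y')^2) ) = 0  ⇒  y' / sqrt(1 + (y')^2) = const.
Hence y' is constant, so y(x) is affine.
Fitting the endpoints (-5, 6) and (4, -5):
    slope m = ((-5) − 6) / (4 − (-5)) = -11/9,
    intercept c = 6 − m·(-5) = -1/9.
Extremal: y(x) = (-11/9) x - 1/9.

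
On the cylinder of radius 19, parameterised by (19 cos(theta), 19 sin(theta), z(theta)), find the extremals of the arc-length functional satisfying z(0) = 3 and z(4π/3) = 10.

Parameterise the cylinder of radius R = 19 as
    r(θ) = (19 cos θ, 19 sin θ, z(θ)).
The arc-length element is
    ds = sqrt(361 + (dz/dθ)^2) dθ,
so the Lagrangian is L = sqrt(361 + z'^2).
L depends on z' only, not on z or θ, so ∂L/∂z = 0 and
    ∂L/∂z' = z' / sqrt(361 + z'^2).
The Euler-Lagrange equation gives
    d/dθ( z' / sqrt(361 + z'^2) ) = 0,
so z' is constant. Integrating once:
    z(θ) = a θ + b,
a helix on the cylinder (a straight line when the cylinder is unrolled). The constants a, b are determined by the endpoint conditions.
With endpoint conditions z(0) = 3 and z(4π/3) = 10: from z(0) = b we get b = 3, and a·4π/3 + 3 = 10 gives a = 21/(4π), so
    z(θ) = (21/(4π)) θ + 3.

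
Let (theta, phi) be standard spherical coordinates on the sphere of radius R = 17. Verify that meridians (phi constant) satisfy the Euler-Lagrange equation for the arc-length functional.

On the sphere of radius R = 17 with spherical coordinates (θ, φ), the induced metric is
    ds^2 = 289(dθ^2 + sin^2(θ) dφ^2).
Using θ as the parameter, the arc-length functional becomes
    J[φ] = ∫ 17 sqrt(1 + sin^2(θ) (dφ/dθ)^2) dθ.
So L = 17 sqrt(1 + sin^2(θ) φ'^2). Compute
    ∂L/∂φ = 0  (L has no explicit φ dependence),
    ∂L/∂φ' = 17 sin^2(θ) φ' / sqrt(1 + sin^2(θ) φ'^2).
For the candidate φ(θ) = c (constant), φ' = 0, so ∂L/∂φ' evaluated along the candidate vanishes, and ∂L/∂φ is identically zero. Hence
    d/dθ(∂L/∂φ') − ∂L/∂φ = 0
is satisfied. Therefore meridians φ = const are extremals of arc length — they are geodesics on the sphere.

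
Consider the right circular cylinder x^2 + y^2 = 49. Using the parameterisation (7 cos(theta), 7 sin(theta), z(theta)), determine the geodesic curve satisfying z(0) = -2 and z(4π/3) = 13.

Parameterise the cylinder of radius R = 7 as
    r(θ) = (7 cos θ, 7 sin θ, z(θ)).
The arc-length element is
    ds = sqrt(49 + (dz/dθ)^2) dθ,
so the Lagrangian is L = sqrt(49 + z'^2).
L depends on z' only, not on z or θ, so ∂L/∂z = 0 and
    ∂L/∂z' = z' / sqrt(49 + z'^2).
The Euler-Lagrange equation gives
    d/dθ( z' / sqrt(49 + z'^2) ) = 0,
so z' is constant. Integrating once:
    z(θ) = a θ + b,
a helix on the cylinder (a straight line when the cylinder is unrolled). The constants a, b are determined by the endpoint conditions.
With endpoint conditions z(0) = -2 and z(4π/3) = 13: from z(0) = b we get b = -2, and a·4π/3 + -2 = 13 gives a = 45/(4π), so
    z(θ) = (45/(4π)) θ − 2.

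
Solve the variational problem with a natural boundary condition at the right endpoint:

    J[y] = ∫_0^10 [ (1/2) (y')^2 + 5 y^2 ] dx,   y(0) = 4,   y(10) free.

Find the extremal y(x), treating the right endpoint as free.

The Lagrangian L = (1/2) (y')^2 + 5 y^2 gives
    ∂L/∂y = 10 y,   ∂L/∂y' = y'.
Euler-Lagrange: y'' − 10 y = 0.
With k = sqrt(10), the general solution is
    y(x) = A cosh(sqrt(10) x) + B sinh(sqrt(10) x).
Fixed left endpoint y(0) = 4 ⇒ A = 4.
The right endpoint x = 10 is free, so the natural (transversality) condition is ∂L/∂y' |_{x=10} = 0, i.e. y'(10) = 0.
Compute y'(x) = A k sinh(k x) + B k cosh(k x), so
    y'(10) = A k sinh(k·10) + B k cosh(k·10) = 0
    ⇒ B = −A tanh(k·10) = − 4 tanh(sqrt(10)·10).
Therefore the extremal is
    y(x) = 4 cosh(sqrt(10) x) − 4 tanh(sqrt(10)·10) sinh(sqrt(10) x).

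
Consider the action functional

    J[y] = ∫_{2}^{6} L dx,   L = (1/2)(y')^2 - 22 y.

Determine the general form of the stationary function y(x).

The Lagrangian is L = (1/2)(y')^2 - 22 y.
∂L/∂y = -22.
∂L/∂y' = y'.
The Euler-Lagrange equation d/dx(∂L/∂y') − ∂L/∂y = 0 becomes:
    y'' + 22 = 0
General solution: y(x) = -11 x^2 + A x + B, where A and B are arbitrary constants fixed by the endpoint conditions.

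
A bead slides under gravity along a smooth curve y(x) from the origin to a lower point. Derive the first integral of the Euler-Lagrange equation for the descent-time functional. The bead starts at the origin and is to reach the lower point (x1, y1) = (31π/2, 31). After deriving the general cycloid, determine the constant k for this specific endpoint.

The Lagrangian L = sqrt((1 + y'^2) / y) has no explicit x dependence, so the Beltrami identity applies:
    L − y' ∂L/∂y' = C.
Compute ∂L/∂y' = y' / sqrt(y (1 + y'^2)).
Substitute:
    sqrt((1 + y'^2)/y) − y'·y' / sqrt(y (1 + y'^2))
    = (1 + y'^2) / sqrt(y (1 + y'^2)) − y'^2 / sqrt(y (1 + y'^2))
    = 1 / sqrt(y (1 + y'^2)) = C.
Squaring and rearranging gives the first integral
    y (1 + y'^2) = 1/C^2 =: k   (constant).
Solving this first-order ODE by the substitution
    y = (k/2)(1 − cos θ)
yields the cycloid parameterisation
    x(θ) = (k/2)(θ − sin θ),   y(θ) = (k/2)(1 − cos θ).
The constant k is fixed by the endpoint condition.
Now fit the given lower endpoint (x1, y1) = (31π/2, 31). At the bottom of the first arch (θ = π), the parametric equations give
    y(π) = (k/2)(1 − cos π) = k,
    x(π) = (k/2)(π − sin π) = kπ/2.
Matching y(π) = 31 gives k = 31, consistent with x(π) = 31π/2. Therefore the specific cycloid is
    x(θ) = (31/2)(θ − sin θ),   y(θ) = (31/2)(1 − cos θ).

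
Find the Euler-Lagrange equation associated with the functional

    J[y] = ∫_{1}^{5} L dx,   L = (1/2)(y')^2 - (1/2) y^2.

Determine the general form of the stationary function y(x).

The Lagrangian is L = (1/2)(y')^2 - (1/2) y^2.
∂L/∂y = -y.
∂L/∂y' = y'.
The Euler-Lagrange equation d/dx(∂L/∂y') − ∂L/∂y = 0 becomes:
    y'' + y = 0
General solution: y(x) = A sin(x) + B cos(x), where A and B are arbitrary constants fixed by the endpoint conditions.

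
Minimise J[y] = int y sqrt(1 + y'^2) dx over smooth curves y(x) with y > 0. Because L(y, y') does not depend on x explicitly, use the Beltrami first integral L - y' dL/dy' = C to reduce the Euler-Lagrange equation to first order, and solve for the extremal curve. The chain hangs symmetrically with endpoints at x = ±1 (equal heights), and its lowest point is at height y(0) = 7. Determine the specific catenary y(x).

The Lagrangian L(y, y') = y sqrt(1 + y'^2) has no explicit x dependence, so the Beltrami identity applies:
    L − y' ∂L/∂y' = C.
Compute ∂L/∂y' = y · y' / sqrt(1 + y'^2). Then
    L − y' ∂L/∂y'
    = y sqrt(1 + y'^2) − y · y'^2 / sqrt(1 + y'^2)
    = y (1 + y'^2 − y'^2) / sqrt(1 + y'^2)
    = y / sqrt(1 + y'^2) = C.
Squaring gives y^2 = C^2 (1 + y'^2), i.e.
    y'^2 = y^2 / C^2 − 1.
Separating variables,
    dy / sqrt(y^2 − C^2) = dx / C,
and integrating gives arccosh(y / C) = (x − a)/C, so
    y(x) = C cosh((x − a)/C),
the catenary. The constants C and a are fixed by the two endpoint conditions (and, for the hanging-chain problem, the length constraint selects C).
Now fit the given data. The endpoints x = ±1 are symmetric at equal height, so the catenary is even about its minimum: a = 0 and y(x) = C cosh(x/C). The lowest point is y(0) = C cosh(0) = C, and we are told y(0) = 7, so C = 7. Therefore
    y(x) = 7 cosh(x/7),
and at the endpoints
    y(±1) = 7 cosh(1/7).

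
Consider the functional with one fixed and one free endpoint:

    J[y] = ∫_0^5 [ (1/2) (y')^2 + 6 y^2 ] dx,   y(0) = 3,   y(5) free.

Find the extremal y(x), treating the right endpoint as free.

The Lagrangian L = (1/2) (y')^2 + 6 y^2 gives
    ∂L/∂y = 12 y,   ∂L/∂y' = y'.
Euler-Lagrange: y'' − 12 y = 0.
With k = sqrt(12), the general solution is
    y(x) = A cosh(sqrt(12) x) + B sinh(sqrt(12) x).
Fixed left endpoint y(0) = 3 ⇒ A = 3.
The right endpoint x = 5 is free, so the natural (transversality) condition is ∂L/∂y' |_{x=5} = 0, i.e. y'(5) = 0.
Compute y'(x) = A k sinh(k x) + B k cosh(k x), so
    y'(5) = A k sinh(k·5) + B k cosh(k·5) = 0
    ⇒ B = −A tanh(k·5) = − 3 tanh(sqrt(12)·5).
Therefore the extremal is
    y(x) = 3 cosh(sqrt(12) x) − 3 tanh(sqrt(12)·5) sinh(sqrt(12) x).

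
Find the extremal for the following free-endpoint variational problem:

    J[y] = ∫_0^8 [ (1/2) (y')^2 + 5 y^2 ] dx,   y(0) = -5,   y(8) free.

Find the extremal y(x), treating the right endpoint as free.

The Lagrangian L = (1/2) (y')^2 + 5 y^2 gives
    ∂L/∂y = 10 y,   ∂L/∂y' = y'.
Euler-Lagrange: y'' − 10 y = 0.
With k = sqrt(10), the general solution is
    y(x) = A cosh(sqrt(10) x) + B sinh(sqrt(10) x).
Fixed left endpoint y(0) = -5 ⇒ A = -5.
The right endpoint x = 8 is free, so the natural (transversality) condition is ∂L/∂y' |_{x=8} = 0, i.e. y'(8) = 0.
Compute y'(x) = A k sinh(k x) + B k cosh(k x), so
    y'(8) = A k sinh(k·8) + B k cosh(k·8) = 0
    ⇒ B = −A tanh(k·8) = 5 tanh(sqrt(10)·8).
Therefore the extremal is
    y(x) = −5 cosh(sqrt(10) x) + 5 tanh(sqrt(10)·8) sinh(sqrt(10) x).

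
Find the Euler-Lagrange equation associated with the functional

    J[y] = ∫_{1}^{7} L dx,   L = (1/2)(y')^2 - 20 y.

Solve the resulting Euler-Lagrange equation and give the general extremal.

The Lagrangian is L = (1/2)(y')^2 - 20 y.
∂L/∂y = -20.
∂L/∂y' = y'.
The Euler-Lagrange equation d/dx(∂L/∂y') − ∂L/∂y = 0 becomes:
    y'' + 20 = 0
General solution: y(x) = -10 x^2 + A x + B, where A and B are arbitrary constants fixed by the endpoint conditions.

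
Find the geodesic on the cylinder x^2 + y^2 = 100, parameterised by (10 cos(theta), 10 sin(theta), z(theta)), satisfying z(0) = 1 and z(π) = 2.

Parameterise the cylinder of radius R = 10 as
    r(θ) = (10 cos θ, 10 sin θ, z(θ)).
The arc-length element is
    ds = sqrt(100 + (dz/dθ)^2) dθ,
so the Lagrangian is L = sqrt(100 + z'^2).
L depends on z' only, not on z or θ, so ∂L/∂z = 0 and
    ∂L/∂z' = z' / sqrt(100 + z'^2).
The Euler-Lagrange equation gives
    d/dθ( z' / sqrt(100 + z'^2) ) = 0,
so z' is constant. Integrating once:
    z(θ) = a θ + b,
a helix on the cylinder (a straight line when the cylinder is unrolled). The constants a, b are determined by the endpoint conditions.
With endpoint conditions z(0) = 1 and z(π) = 2: from z(0) = b we get b = 1, and a·π + 1 = 2 gives a = 1/π, so
    z(θ) = (1/π) θ + 1.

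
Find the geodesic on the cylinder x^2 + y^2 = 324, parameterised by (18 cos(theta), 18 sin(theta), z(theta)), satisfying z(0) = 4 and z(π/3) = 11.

Parameterise the cylinder of radius R = 18 as
    r(θ) = (18 cos θ, 18 sin θ, z(θ)).
The arc-length element is
    ds = sqrt(324 + (dz/dθ)^2) dθ,
so the Lagrangian is L = sqrt(324 + z'^2).
L depends on z' only, not on z or θ, so ∂L/∂z = 0 and
    ∂L/∂z' = z' / sqrt(324 + z'^2).
The Euler-Lagrange equation gives
    d/dθ( z' / sqrt(324 + z'^2) ) = 0,
so z' is constant. Integrating once:
    z(θ) = a θ + b,
a helix on the cylinder (a straight line when the cylinder is unrolled). The constants a, b are determined by the endpoint conditions.
With endpoint conditions z(0) = 4 and z(π/3) = 11: from z(0) = b we get b = 4, and a·π/3 + 4 = 11 gives a = 21/π, so
    z(θ) = (21/π) θ + 4.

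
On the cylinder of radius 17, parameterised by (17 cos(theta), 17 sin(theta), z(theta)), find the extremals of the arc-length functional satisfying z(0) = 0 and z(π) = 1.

Parameterise the cylinder of radius R = 17 as
    r(θ) = (17 cos θ, 17 sin θ, z(θ)).
The arc-length element is
    ds = sqrt(289 + (dz/dθ)^2) dθ,
so the Lagrangian is L = sqrt(289 + z'^2).
L depends on z' only, not on z or θ, so ∂L/∂z = 0 and
    ∂L/∂z' = z' / sqrt(289 + z'^2).
The Euler-Lagrange equation gives
    d/dθ( z' / sqrt(289 + z'^2) ) = 0,
so z' is constant. Integrating once:
    z(θ) = a θ + b,
a helix on the cylinder (a straight line when the cylinder is unrolled). The constants a, b are determined by the endpoint conditions.
With endpoint conditions z(0) = 0 and z(π) = 1: from z(0) = b we get b = 0, and a·π + 0 = 1 gives a = 1/π, so
    z(θ) = (1/π) θ.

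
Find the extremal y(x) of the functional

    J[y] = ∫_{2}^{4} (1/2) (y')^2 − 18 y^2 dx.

The Lagrangian is L = (1/2) (y')^2 − 18 y^2.
Compute ∂L/∂y = -36y, ∂L/∂y' = y'.
The Euler-Lagrange equation d/dx(∂L/∂y') − ∂L/∂y = 0 reduces to
    y'' + 36 y = 0.
Its general solution is
    y(x) = A sin(6x) + B cos(6x),
with A, B fixed by the endpoint conditions.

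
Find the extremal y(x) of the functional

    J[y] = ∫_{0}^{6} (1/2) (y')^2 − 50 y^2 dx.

The Lagrangian is L = (1/2) (y')^2 − 50 y^2.
Compute ∂L/∂y = -100y, ∂L/∂y' = y'.
The Euler-Lagrange equation d/dx(∂L/∂y') − ∂L/∂y = 0 reduces to
    y'' + 100 y = 0.
Its general solution is
    y(x) = A sin(10x) + B cos(10x),
with A, B fixed by the endpoint conditions.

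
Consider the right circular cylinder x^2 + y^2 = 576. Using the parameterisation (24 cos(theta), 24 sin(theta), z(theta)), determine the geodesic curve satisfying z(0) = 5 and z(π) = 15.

Parameterise the cylinder of radius R = 24 as
    r(θ) = (24 cos θ, 24 sin θ, z(θ)).
The arc-length element is
    ds = sqrt(576 + (dz/dθ)^2) dθ,
so the Lagrangian is L = sqrt(576 + z'^2).
L depends on z' only, not on z or θ, so ∂L/∂z = 0 and
    ∂L/∂z' = z' / sqrt(576 + z'^2).
The Euler-Lagrange equation gives
    d/dθ( z' / sqrt(576 + z'^2) ) = 0,
so z' is constant. Integrating once:
    z(θ) = a θ + b,
a helix on the cylinder (a straight line when the cylinder is unrolled). The constants a, b are determined by the endpoint conditions.
With endpoint conditions z(0) = 5 and z(π) = 15: from z(0) = b we get b = 5, and a·π + 5 = 15 gives a = 10/π, so
    z(θ) = (10/π) θ + 5.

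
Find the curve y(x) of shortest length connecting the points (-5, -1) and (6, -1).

Arc-length functional: J[y] = ∫ sqrt(1 + (y')^2) dx.
Lagrangian L = sqrt(1 + (y')^2) has no explicit y dependence, so ∂L/∂y = 0 and the Euler-Lagrange equation gives
    d/dx( y' / sqrt(1 + (y')^2) ) = 0  ⇒  y' / sqrt(1 + (y')^2) = const.
Hence y' is constant, so y(x) is affine.
Fitting the endpoints (-5, -1) and (6, -1):
    slope m = ((-1) − (-1)) / (6 − (-5)) = 0,
    intercept c = (-1) − m·(-5) = -1.
Extremal: y(x) = -1.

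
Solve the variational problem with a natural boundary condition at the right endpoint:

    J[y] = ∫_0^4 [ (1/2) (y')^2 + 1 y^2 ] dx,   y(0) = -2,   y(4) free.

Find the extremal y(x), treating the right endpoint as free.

The Lagrangian L = (1/2) (y')^2 + 1 y^2 gives
    ∂L/∂y = 2 y,   ∂L/∂y' = y'.
Euler-Lagrange: y'' − 2 y = 0.
With k = sqrt(2), the general solution is
    y(x) = A cosh(sqrt(2) x) + B sinh(sqrt(2) x).
Fixed left endpoint y(0) = -2 ⇒ A = -2.
The right endpoint x = 4 is free, so the natural (transversality) condition is ∂L/∂y' |_{x=4} = 0, i.e. y'(4) = 0.
Compute y'(x) = A k sinh(k x) + B k cosh(k x), so
    y'(4) = A k sinh(k·4) + B k cosh(k·4) = 0
    ⇒ B = −A tanh(k·4) = 2 tanh(sqrt(2)·4).
Therefore the extremal is
    y(x) = −2 cosh(sqrt(2) x) + 2 tanh(sqrt(2)·4) sinh(sqrt(2) x).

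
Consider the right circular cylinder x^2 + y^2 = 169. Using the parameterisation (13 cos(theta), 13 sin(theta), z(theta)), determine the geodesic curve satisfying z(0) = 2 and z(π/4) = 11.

Parameterise the cylinder of radius R = 13 as
    r(θ) = (13 cos θ, 13 sin θ, z(θ)).
The arc-length element is
    ds = sqrt(169 + (dz/dθ)^2) dθ,
so the Lagrangian is L = sqrt(169 + z'^2).
L depends on z' only, not on z or θ, so ∂L/∂z = 0 and
    ∂L/∂z' = z' / sqrt(169 + z'^2).
The Euler-Lagrange equation gives
    d/dθ( z' / sqrt(169 + z'^2) ) = 0,
so z' is constant. Integrating once:
    z(θ) = a θ + b,
a helix on the cylinder (a straight line when the cylinder is unrolled). The constants a, b are determined by the endpoint conditions.
With endpoint conditions z(0) = 2 and z(π/4) = 11: from z(0) = b we get b = 2, and a·π/4 + 2 = 11 gives a = 36/π, so
    z(θ) = (36/π) θ + 2.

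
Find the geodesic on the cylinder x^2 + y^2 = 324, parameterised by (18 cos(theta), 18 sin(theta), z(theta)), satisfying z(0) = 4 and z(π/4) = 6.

Parameterise the cylinder of radius R = 18 as
    r(θ) = (18 cos θ, 18 sin θ, z(θ)).
The arc-length element is
    ds = sqrt(324 + (dz/dθ)^2) dθ,
so the Lagrangian is L = sqrt(324 + z'^2).
L depends on z' only, not on z or θ, so ∂L/∂z = 0 and
    ∂L/∂z' = z' / sqrt(324 + z'^2).
The Euler-Lagrange equation gives
    d/dθ( z' / sqrt(324 + z'^2) ) = 0,
so z' is constant. Integrating once:
    z(θ) = a θ + b,
a helix on the cylinder (a straight line when the cylinder is unrolled). The constants a, b are determined by the endpoint conditions.
With endpoint conditions z(0) = 4 and z(π/4) = 6: from z(0) = b we get b = 4, and a·π/4 + 4 = 6 gives a = 8/π, so
    z(θ) = (8/π) θ + 4.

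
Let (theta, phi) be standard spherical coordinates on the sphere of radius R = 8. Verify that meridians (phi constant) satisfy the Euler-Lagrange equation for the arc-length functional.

On the sphere of radius R = 8 with spherical coordinates (θ, φ), the induced metric is
    ds^2 = 64(dθ^2 + sin^2(θ) dφ^2).
Using θ as the parameter, the arc-length functional becomes
    J[φ] = ∫ 8 sqrt(1 + sin^2(θ) (dφ/dθ)^2) dθ.
So L = 8 sqrt(1 + sin^2(θ) φ'^2). Compute
    ∂L/∂φ = 0  (L has no explicit φ dependence),
    ∂L/∂φ' = 8 sin^2(θ) φ' / sqrt(1 + sin^2(θ) φ'^2).
For the candidate φ(θ) = c (constant), φ' = 0, so ∂L/∂φ' evaluated along the candidate vanishes, and ∂L/∂φ is identically zero. Hence
    d/dθ(∂L/∂φ') − ∂L/∂φ = 0
is satisfied. Therefore meridians φ = const are extremals of arc length — they are geodesics on the sphere.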